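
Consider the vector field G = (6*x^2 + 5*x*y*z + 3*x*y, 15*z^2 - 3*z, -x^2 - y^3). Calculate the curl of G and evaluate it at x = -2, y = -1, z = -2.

(60, 6, -14)

(∇×G)₁ = ∂G₃/∂y − ∂G₂/∂z = -3*y^2 - 30*z + 3
(∇×G)₂ = ∂G₁/∂z − ∂G₃/∂x = 5*x*y + 2*x
(∇×G)₃ = ∂G₂/∂x − ∂G₁/∂y = -5*x*z - 3*x
∇×G = (-3*y^2 - 30*z + 3, 5*x*y + 2*x, -5*x*z - 3*x)
At (-2, -1, -2): (60, 6, -14).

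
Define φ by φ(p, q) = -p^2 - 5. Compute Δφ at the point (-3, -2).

-2

∂²φ/∂p² = -2
∂²φ/∂q² = 0
∇²φ = -2
At (-3, -2): -2.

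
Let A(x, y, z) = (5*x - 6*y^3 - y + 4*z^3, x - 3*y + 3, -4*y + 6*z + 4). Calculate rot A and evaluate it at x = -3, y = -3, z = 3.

(∇×A)₁ = ∂A₃/∂y − ∂A₂/∂z = -4
(∇×A)₂ = ∂A₁/∂z − ∂A₃/∂x = 12*z^2
(∇×A)₃ = ∂A₂/∂x − ∂A₁/∂y = 18*y^2 + 2
∇×A = (-4, 12*z^2, 18*y^2 + 2)
At (-3, -3, 3): (-4, 108, 164).

(-4, 108, 164)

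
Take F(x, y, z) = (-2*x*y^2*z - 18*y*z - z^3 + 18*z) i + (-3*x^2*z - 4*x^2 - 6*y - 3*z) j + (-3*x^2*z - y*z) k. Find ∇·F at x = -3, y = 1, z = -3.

∂F₁/∂x = -2*y^2*z
∂F₂/∂y = -6
∂F₃/∂z = -3*x^2 - y
∇·F = -3*x^2 - 2*y^2*z - y - 6
At (-3, 1, -3): -28.

-28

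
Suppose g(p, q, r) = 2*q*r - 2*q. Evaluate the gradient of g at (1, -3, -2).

(0, -6, -6)

∂g/∂p = 0
∂g/∂q = 2*r - 2
∂g/∂r = 2*q
∇g = (0, 2*r - 2, 2*q)
At (1, -3, -2): (0, -6, -6).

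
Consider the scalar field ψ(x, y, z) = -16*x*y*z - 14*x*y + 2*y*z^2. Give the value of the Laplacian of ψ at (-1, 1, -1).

4

∂²ψ/∂x² = 0
∂²ψ/∂y² = 0
∂²ψ/∂z² = 4*y
∇²ψ = 4*y
At (-1, 1, -1): 4.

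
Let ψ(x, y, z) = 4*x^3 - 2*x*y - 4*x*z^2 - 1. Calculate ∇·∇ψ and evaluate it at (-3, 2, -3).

∂²ψ/∂x² = 24*x
∂²ψ/∂y² = 0
∂²ψ/∂z² = -8*x
∇²ψ = 16*x
At (-3, 2, -3): -48.

-48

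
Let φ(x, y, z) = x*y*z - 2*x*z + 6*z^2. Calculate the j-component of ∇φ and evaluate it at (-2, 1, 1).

(∇φ)_2 = ∂φ/∂y = x*z
At (-2, 1, 1): -2.

-2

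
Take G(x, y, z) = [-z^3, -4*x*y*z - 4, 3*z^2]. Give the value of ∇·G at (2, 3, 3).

-6

∂G₁/∂x = 0
∂G₂/∂y = -4*x*z
∂G₃/∂z = 6*z
∇·G = -4*x*z + 6*z
At (2, 3, 3): -6.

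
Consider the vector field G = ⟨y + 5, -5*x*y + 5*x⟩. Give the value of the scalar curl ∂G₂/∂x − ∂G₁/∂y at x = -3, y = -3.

19

∂G₂/∂x = -5*y + 5
∂G₁/∂y = 1
Scalar curl = -5*y + 4
At (-3, -3): 19.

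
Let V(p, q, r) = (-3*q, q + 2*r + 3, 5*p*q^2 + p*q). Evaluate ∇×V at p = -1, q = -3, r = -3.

(27, -42, 3)

(∇×V)₁ = ∂V₃/∂q − ∂V₂/∂r = 10*p*q + p - 2
(∇×V)₂ = ∂V₁/∂r − ∂V₃/∂p = -5*q^2 - q
(∇×V)₃ = ∂V₂/∂p − ∂V₁/∂q = 3
∇×V = (10*p*q + p - 2, -5*q^2 - q, 3)
At (-1, -3, -3): (27, -42, 3).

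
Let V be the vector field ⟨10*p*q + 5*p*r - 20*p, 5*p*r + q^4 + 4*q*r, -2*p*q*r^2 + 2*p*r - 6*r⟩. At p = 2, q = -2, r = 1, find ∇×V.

(∇×V)₁ = ∂V₃/∂q − ∂V₂/∂r = -2*p*r^2 - 5*p - 4*q
(∇×V)₂ = ∂V₁/∂r − ∂V₃/∂p = 5*p + 2*q*r^2 - 2*r
(∇×V)₃ = ∂V₂/∂p − ∂V₁/∂q = -10*p + 5*r
∇×V = (-2*p*r^2 - 5*p - 4*q, 5*p + 2*q*r^2 - 2*r, -10*p + 5*r)
At (2, -2, 1): (-6, 4, -15).

(-6, 4, -15)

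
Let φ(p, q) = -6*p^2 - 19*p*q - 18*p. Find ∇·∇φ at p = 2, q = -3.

∂²φ/∂p² = -12
∂²φ/∂q² = 0
∇²φ = -12
At (2, -3): -12.

-12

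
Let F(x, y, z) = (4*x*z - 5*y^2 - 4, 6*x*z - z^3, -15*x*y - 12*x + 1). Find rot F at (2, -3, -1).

(-39, -25, -36)

(∇×F)₁ = ∂F₃/∂y − ∂F₂/∂z = -21*x + 3*z^2
(∇×F)₂ = ∂F₁/∂z − ∂F₃/∂x = 4*x + 15*y + 12
(∇×F)₃ = ∂F₂/∂x − ∂F₁/∂y = 10*y + 6*z
∇×F = (-21*x + 3*z^2, 4*x + 15*y + 12, 10*y + 6*z)
At (2, -3, -1): (-39, -25, -36).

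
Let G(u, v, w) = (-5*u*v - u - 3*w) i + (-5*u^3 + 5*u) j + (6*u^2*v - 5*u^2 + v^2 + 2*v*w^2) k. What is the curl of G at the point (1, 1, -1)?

(10, -5, -5)

(∇×G)₁ = ∂G₃/∂v − ∂G₂/∂w = 6*u^2 + 2*v + 2*w^2
(∇×G)₂ = ∂G₁/∂w − ∂G₃/∂u = -12*u*v + 10*u - 3
(∇×G)₃ = ∂G₂/∂u − ∂G₁/∂v = -15*u^2 + 5*u + 5
∇×G = (6*u^2 + 2*v + 2*w^2, -12*u*v + 10*u - 3, -15*u^2 + 5*u + 5)
At (1, 1, -1): (10, -5, -5).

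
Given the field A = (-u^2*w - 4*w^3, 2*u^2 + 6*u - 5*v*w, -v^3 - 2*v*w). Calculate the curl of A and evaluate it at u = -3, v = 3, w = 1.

(-14, -21, -6)

(∇×A)₁ = ∂A₃/∂v − ∂A₂/∂w = -3*v^2 + 5*v - 2*w
(∇×A)₂ = ∂A₁/∂w − ∂A₃/∂u = -u^2 - 12*w^2
(∇×A)₃ = ∂A₂/∂u − ∂A₁/∂v = 4*u + 6
∇×A = (-3*v^2 + 5*v - 2*w, -u^2 - 12*w^2, 4*u + 6)
At (-3, 3, 1): (-14, -21, -6).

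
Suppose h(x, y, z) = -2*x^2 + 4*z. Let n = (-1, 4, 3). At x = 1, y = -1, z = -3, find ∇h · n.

16

∂h/∂x = -4*x
∂h/∂y = 0
∂h/∂z = 4
∇h at (1, -1, -3) = (-4, 0, 4)
∇h · n = (-4)(-1) + (0)(4) + (4)(3) = 16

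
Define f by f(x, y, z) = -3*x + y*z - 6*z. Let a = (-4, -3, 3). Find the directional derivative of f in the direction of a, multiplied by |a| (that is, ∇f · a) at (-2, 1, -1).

∂f/∂x = -3
∂f/∂y = z
∂f/∂z = y - 6
∇f at (-2, 1, -1) = (-3, -1, -5)
∇f · a = (-3)(-4) + (-1)(-3) + (-5)(3) = 0

0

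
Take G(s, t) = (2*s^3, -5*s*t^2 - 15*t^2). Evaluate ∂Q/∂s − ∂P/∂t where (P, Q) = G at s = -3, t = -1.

∂G₂/∂s = -5*t^2
∂G₁/∂t = 0
Scalar curl = -5*t^2
At (-3, -1): -5.

-5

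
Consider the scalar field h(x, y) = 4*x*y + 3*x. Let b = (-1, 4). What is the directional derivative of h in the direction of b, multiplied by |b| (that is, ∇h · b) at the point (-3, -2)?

-43

∂h/∂x = 4*y + 3
∂h/∂y = 4*x
∇h at (-3, -2) = (-5, -12)
∇h · b = (-5)(-1) + (-12)(4) = -43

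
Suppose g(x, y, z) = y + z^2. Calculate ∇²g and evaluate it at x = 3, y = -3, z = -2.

∂²g/∂x² = 0
∂²g/∂y² = 0
∂²g/∂z² = 2
∇²g = 2
At (3, -3, -2): 2.

2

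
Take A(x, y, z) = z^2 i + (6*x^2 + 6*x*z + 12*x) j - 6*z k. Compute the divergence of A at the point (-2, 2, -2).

-6

∂A₁/∂x = 0
∂A₂/∂y = 0
∂A₃/∂z = -6
∇·A = -6
At (-2, 2, -2): -6.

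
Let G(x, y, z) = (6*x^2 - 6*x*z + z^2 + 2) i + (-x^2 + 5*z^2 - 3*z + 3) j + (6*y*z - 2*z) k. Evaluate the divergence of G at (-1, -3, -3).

∂G₁/∂x = 12*x - 6*z
∂G₂/∂y = 0
∂G₃/∂z = 6*y - 2
∇·G = 12*x + 6*y - 6*z - 2
At (-1, -3, -3): -14.

-14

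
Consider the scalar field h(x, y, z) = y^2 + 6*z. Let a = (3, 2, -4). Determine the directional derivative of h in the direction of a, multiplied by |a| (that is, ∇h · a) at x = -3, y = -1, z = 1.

-28

∂h/∂x = 0
∂h/∂y = 2*y
∂h/∂z = 6
∇h at (-3, -1, 1) = (0, -2, 6)
∇h · a = (0)(3) + (-2)(2) + (6)(-4) = -28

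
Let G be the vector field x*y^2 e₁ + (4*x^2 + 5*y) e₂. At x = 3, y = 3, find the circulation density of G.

∂G₂/∂x = 8*x
∂G₁/∂y = 2*x*y
Scalar curl = -2*x*y + 8*x
At (3, 3): 6.

6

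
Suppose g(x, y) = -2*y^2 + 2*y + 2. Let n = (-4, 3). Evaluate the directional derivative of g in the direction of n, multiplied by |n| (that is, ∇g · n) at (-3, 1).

-6

∂g/∂x = 0
∂g/∂y = -4*y + 2
∇g at (-3, 1) = (0, -2)
∇g · n = (0)(-4) + (-2)(3) = -6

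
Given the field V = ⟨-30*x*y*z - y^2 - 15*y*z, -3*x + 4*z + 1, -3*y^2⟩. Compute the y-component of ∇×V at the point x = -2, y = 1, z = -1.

(∇×V)_2 = ∂V₁/∂z − ∂V₃/∂x
= -30*x*y - 15*y − (0)
= -30*x*y - 15*y
At (-2, 1, -1): 45.

45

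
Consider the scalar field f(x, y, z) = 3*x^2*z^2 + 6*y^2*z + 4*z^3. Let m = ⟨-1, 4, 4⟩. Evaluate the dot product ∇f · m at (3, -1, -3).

∂f/∂x = 6*x*z^2
∂f/∂y = 12*y*z
∂f/∂z = 6*x^2*z + 6*y^2 + 12*z^2
∇f at (3, -1, -3) = (162, 36, -48)
∇f · m = (162)(-1) + (36)(4) + (-48)(4) = -210

-210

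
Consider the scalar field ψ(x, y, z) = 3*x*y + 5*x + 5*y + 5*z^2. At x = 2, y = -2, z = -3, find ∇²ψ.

∂²ψ/∂x² = 0
∂²ψ/∂y² = 0
∂²ψ/∂z² = 10
∇²ψ = 10
At (2, -2, -3): 10.

10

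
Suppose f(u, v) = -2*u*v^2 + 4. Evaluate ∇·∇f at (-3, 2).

∂²f/∂u² = 0
∂²f/∂v² = -4*u
∇²f = -4*u
At (-3, 2): 12.

12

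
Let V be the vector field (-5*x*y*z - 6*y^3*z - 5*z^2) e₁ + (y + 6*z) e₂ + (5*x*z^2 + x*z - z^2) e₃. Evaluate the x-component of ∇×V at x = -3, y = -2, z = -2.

-6

(∇×V)_1 = ∂V₃/∂y − ∂V₂/∂z
= 0 − (6)
= -6
At (-3, -2, -2): -6.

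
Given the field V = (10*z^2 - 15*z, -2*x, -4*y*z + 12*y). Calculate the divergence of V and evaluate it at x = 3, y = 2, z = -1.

∂V₁/∂x = 0
∂V₂/∂y = 0
∂V₃/∂z = -4*y
∇·V = -4*y
At (3, 2, -1): -8.

-8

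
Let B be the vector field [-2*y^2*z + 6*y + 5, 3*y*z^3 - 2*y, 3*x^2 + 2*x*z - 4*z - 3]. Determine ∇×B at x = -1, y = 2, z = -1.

(∇×B)₁ = ∂B₃/∂y − ∂B₂/∂z = -9*y*z^2
(∇×B)₂ = ∂B₁/∂z − ∂B₃/∂x = -6*x - 2*y^2 - 2*z
(∇×B)₃ = ∂B₂/∂x − ∂B₁/∂y = 4*y*z - 6
∇×B = (-9*y*z^2, -6*x - 2*y^2 - 2*z, 4*y*z - 6)
At (-1, 2, -1): (-18, 0, -14).

(-18, 0, -14)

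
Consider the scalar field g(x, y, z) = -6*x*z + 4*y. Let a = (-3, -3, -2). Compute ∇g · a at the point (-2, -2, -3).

∂g/∂x = -6*z
∂g/∂y = 4
∂g/∂z = -6*x
∇g at (-2, -2, -3) = (18, 4, 12)
∇g · a = (18)(-3) + (4)(-3) + (12)(-2) = -90

-90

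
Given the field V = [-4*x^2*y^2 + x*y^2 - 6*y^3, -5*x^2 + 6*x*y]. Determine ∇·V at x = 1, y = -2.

-22

∂V₁/∂x = -8*x*y^2 + y^2
∂V₂/∂y = 6*x
∇·V = -8*x*y^2 + 6*x + y^2
At (1, -2): -22.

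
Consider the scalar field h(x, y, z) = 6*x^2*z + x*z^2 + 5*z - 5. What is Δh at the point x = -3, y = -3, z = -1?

-18

∂²h/∂x² = 12*z
∂²h/∂y² = 0
∂²h/∂z² = 2*x
∇²h = 2*x + 12*z
At (-3, -3, -1): -18.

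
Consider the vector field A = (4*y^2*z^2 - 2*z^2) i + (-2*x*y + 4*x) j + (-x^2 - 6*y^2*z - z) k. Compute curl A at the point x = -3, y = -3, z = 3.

(108, 198, 226)

(∇×A)₁ = ∂A₃/∂y − ∂A₂/∂z = -12*y*z
(∇×A)₂ = ∂A₁/∂z − ∂A₃/∂x = 2*x + 8*y^2*z - 4*z
(∇×A)₃ = ∂A₂/∂x − ∂A₁/∂y = -8*y*z^2 - 2*y + 4
∇×A = (-12*y*z, 2*x + 8*y^2*z - 4*z, -8*y*z^2 - 2*y + 4)
At (-3, -3, 3): (108, 198, 226).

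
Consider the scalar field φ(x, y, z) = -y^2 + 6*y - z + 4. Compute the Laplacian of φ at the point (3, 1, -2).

-2

∂²φ/∂x² = 0
∂²φ/∂y² = -2
∂²φ/∂z² = 0
∇²φ = -2
At (3, 1, -2): -2.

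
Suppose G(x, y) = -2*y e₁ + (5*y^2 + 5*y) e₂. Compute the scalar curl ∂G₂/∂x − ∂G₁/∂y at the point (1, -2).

∂G₂/∂x = 0
∂G₁/∂y = -2
Scalar curl = 2
At (1, -2): 2.

2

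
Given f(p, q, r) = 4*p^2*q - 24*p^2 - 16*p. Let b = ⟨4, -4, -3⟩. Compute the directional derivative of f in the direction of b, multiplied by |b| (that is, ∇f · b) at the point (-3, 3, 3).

∂f/∂p = 8*p*q - 48*p - 16
∂f/∂q = 4*p^2
∂f/∂r = 0
∇f at (-3, 3, 3) = (56, 36, 0)
∇f · b = (56)(4) + (36)(-4) + (0)(-3) = 80

80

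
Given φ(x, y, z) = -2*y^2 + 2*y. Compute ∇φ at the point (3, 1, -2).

∂φ/∂x = 0
∂φ/∂y = -4*y + 2
∂φ/∂z = 0
∇φ = (0, -4*y + 2, 0)
At (3, 1, -2): (0, -2, 0).

(0, -2, 0)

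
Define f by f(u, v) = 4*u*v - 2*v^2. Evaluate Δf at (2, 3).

∂²f/∂u² = 0
∂²f/∂v² = -4
∇²f = -4
At (2, 3): -4.

-4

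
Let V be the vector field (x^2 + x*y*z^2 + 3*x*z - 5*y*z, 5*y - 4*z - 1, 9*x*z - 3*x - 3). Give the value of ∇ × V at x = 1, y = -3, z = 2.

(∇×V)₁ = ∂V₃/∂y − ∂V₂/∂z = 4
(∇×V)₂ = ∂V₁/∂z − ∂V₃/∂x = 2*x*y*z + 3*x - 5*y - 9*z + 3
(∇×V)₃ = ∂V₂/∂x − ∂V₁/∂y = -x*z^2 + 5*z
∇×V = (4, 2*x*y*z + 3*x - 5*y - 9*z + 3, -x*z^2 + 5*z)
At (1, -3, 2): (4, -9, 6).

(4, -9, 6)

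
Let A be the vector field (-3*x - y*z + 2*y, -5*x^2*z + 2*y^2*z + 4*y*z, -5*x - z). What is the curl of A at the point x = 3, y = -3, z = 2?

(∇×A)₁ = ∂A₃/∂y − ∂A₂/∂z = 5*x^2 - 2*y^2 - 4*y
(∇×A)₂ = ∂A₁/∂z − ∂A₃/∂x = -y + 5
(∇×A)₃ = ∂A₂/∂x − ∂A₁/∂y = -10*x*z + z - 2
∇×A = (5*x^2 - 2*y^2 - 4*y, -y + 5, -10*x*z + z - 2)
At (3, -3, 2): (39, 8, -60).

(39, 8, -60)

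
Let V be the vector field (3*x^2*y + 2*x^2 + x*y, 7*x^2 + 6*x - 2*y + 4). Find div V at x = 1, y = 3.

23

∂V₁/∂x = 6*x*y + 4*x + y
∂V₂/∂y = -2
∇·V = 6*x*y + 4*x + y - 2
At (1, 3): 23.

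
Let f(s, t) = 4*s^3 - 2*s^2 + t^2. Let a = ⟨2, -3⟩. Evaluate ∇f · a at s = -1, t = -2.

44

∂f/∂s = 12*s^2 - 4*s
∂f/∂t = 2*t
∇f at (-1, -2) = (16, -4)
∇f · a = (16)(2) + (-4)(-3) = 44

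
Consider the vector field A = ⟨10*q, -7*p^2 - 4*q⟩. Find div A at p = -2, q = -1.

-4

∂A₁/∂p = 0
∂A₂/∂q = -4
∇·A = -4
At (-2, -1): -4.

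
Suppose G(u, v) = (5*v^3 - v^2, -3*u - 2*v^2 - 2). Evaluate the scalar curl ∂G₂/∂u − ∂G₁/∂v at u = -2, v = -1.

∂G₂/∂u = -3
∂G₁/∂v = 15*v^2 - 2*v
Scalar curl = -15*v^2 + 2*v - 3
At (-2, -1): -20.

-20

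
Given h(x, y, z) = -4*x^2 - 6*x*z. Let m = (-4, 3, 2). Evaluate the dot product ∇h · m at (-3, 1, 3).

∂h/∂x = -8*x - 6*z
∂h/∂y = 0
∂h/∂z = -6*x
∇h at (-3, 1, 3) = (6, 0, 18)
∇h · m = (6)(-4) + (0)(3) + (18)(2) = 12

12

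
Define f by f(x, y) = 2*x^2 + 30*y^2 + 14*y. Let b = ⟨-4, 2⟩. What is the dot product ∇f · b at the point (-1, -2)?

-196

∂f/∂x = 4*x
∂f/∂y = 60*y + 14
∇f at (-1, -2) = (-4, -106)
∇f · b = (-4)(-4) + (-106)(2) = -196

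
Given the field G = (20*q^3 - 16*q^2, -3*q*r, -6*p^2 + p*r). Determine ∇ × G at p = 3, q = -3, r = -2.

(∇×G)₁ = ∂G₃/∂q − ∂G₂/∂r = 3*q
(∇×G)₂ = ∂G₁/∂r − ∂G₃/∂p = 12*p - r
(∇×G)₃ = ∂G₂/∂p − ∂G₁/∂q = -60*q^2 + 32*q
∇×G = (3*q, 12*p - r, -60*q^2 + 32*q)
At (3, -3, -2): (-9, 38, -636).

(-9, 38, -636)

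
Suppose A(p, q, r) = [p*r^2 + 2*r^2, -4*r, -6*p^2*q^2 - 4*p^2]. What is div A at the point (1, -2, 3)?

9

∂A₁/∂p = r^2
∂A₂/∂q = 0
∂A₃/∂r = 0
∇·A = r^2
At (1, -2, 3): 9.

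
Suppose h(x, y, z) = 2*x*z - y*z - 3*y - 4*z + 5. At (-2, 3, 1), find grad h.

∂h/∂x = 2*z
∂h/∂y = -z - 3
∂h/∂z = 2*x - y - 4
∇h = (2*z, -z - 3, 2*x - y - 4)
At (-2, 3, 1): (2, -4, -11).

(2, -4, -11)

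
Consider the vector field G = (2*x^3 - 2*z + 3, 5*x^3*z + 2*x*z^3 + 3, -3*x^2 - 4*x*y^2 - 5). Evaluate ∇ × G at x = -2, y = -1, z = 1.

(36, -10, 62)

(∇×G)₁ = ∂G₃/∂y − ∂G₂/∂z = -5*x^3 - 8*x*y - 6*x*z^2
(∇×G)₂ = ∂G₁/∂z − ∂G₃/∂x = 6*x + 4*y^2 - 2
(∇×G)₃ = ∂G₂/∂x − ∂G₁/∂y = 15*x^2*z + 2*z^3
∇×G = (-5*x^3 - 8*x*y - 6*x*z^2, 6*x + 4*y^2 - 2, 15*x^2*z + 2*z^3)
At (-2, -1, 1): (36, -10, 62).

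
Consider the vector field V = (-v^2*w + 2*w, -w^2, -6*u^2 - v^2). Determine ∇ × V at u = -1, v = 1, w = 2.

(∇×V)₁ = ∂V₃/∂v − ∂V₂/∂w = -2*v + 2*w
(∇×V)₂ = ∂V₁/∂w − ∂V₃/∂u = 12*u - v^2 + 2
(∇×V)₃ = ∂V₂/∂u − ∂V₁/∂v = 2*v*w
∇×V = (-2*v + 2*w, 12*u - v^2 + 2, 2*v*w)
At (-1, 1, 2): (2, -11, 4).

(2, -11, 4)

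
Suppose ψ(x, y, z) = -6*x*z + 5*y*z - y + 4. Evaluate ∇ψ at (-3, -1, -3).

∂ψ/∂x = -6*z
∂ψ/∂y = 5*z - 1
∂ψ/∂z = -6*x + 5*y
∇ψ = (-6*z, 5*z - 1, -6*x + 5*y)
At (-3, -1, -3): (18, -16, 13).

(18, -16, 13)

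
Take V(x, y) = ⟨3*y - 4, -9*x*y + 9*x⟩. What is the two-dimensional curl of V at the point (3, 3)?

-21

∂V₂/∂x = -9*y + 9
∂V₁/∂y = 3
Scalar curl = -9*y + 6
At (3, 3): -21.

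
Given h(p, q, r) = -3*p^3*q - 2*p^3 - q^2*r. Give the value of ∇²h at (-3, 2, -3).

150

∂²h/∂p² = -6*p*(3*q + 2)
∂²h/∂q² = -2*r
∂²h/∂r² = 0
∇²h = -18*p*q - 12*p - 2*r
At (-3, 2, -3): 150.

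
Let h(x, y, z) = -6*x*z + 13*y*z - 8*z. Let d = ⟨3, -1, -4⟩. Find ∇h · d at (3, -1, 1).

125

∂h/∂x = -6*z
∂h/∂y = 13*z
∂h/∂z = -6*x + 13*y - 8
∇h at (3, -1, 1) = (-6, 13, -39)
∇h · d = (-6)(3) + (13)(-1) + (-39)(-4) = 125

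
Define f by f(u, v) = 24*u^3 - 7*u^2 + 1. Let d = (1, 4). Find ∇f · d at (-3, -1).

∂f/∂u = 72*u^2 - 14*u
∂f/∂v = 0
∇f at (-3, -1) = (690, 0)
∇f · d = (690)(1) + (0)(4) = 690

690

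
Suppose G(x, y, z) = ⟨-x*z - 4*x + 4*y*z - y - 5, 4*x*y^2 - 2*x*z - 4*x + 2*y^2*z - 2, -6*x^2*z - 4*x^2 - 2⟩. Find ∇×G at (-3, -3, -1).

(-24, 3, 39)

(∇×G)₁ = ∂G₃/∂y − ∂G₂/∂z = 2*x - 2*y^2
(∇×G)₂ = ∂G₁/∂z − ∂G₃/∂x = 12*x*z + 7*x + 4*y
(∇×G)₃ = ∂G₂/∂x − ∂G₁/∂y = 4*y^2 - 6*z - 3
∇×G = (2*x - 2*y^2, 12*x*z + 7*x + 4*y, 4*y^2 - 6*z - 3)
At (-3, -3, -1): (-24, 3, 39).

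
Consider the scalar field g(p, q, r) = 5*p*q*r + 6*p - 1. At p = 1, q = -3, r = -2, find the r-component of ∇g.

(∇g)_3 = ∂g/∂r = 5*p*q
At (1, -3, -2): -15.

-15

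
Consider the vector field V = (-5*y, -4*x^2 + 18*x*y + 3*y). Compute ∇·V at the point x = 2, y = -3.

39

∂V₁/∂x = 0
∂V₂/∂y = 18*x + 3
∇·V = 18*x + 3
At (2, -3): 39.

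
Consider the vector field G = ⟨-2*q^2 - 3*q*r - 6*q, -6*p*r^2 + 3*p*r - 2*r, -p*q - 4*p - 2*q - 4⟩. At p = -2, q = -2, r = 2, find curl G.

(∇×G)₁ = ∂G₃/∂q − ∂G₂/∂r = 12*p*r - 4*p
(∇×G)₂ = ∂G₁/∂r − ∂G₃/∂p = -2*q + 4
(∇×G)₃ = ∂G₂/∂p − ∂G₁/∂q = 4*q - 6*r^2 + 6*r + 6
∇×G = (12*p*r - 4*p, -2*q + 4, 4*q - 6*r^2 + 6*r + 6)
At (-2, -2, 2): (-40, 8, -14).

(-40, 8, -14)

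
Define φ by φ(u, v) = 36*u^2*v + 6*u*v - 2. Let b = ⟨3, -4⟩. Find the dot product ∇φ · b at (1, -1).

∂φ/∂u = 72*u*v + 6*v
∂φ/∂v = 36*u^2 + 6*u
∇φ at (1, -1) = (-78, 42)
∇φ · b = (-78)(3) + (42)(-4) = -402

-402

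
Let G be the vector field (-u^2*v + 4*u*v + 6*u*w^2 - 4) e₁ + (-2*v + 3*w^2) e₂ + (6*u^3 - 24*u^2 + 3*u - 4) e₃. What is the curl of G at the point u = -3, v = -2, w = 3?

(∇×G)₁ = ∂G₃/∂v − ∂G₂/∂w = -6*w
(∇×G)₂ = ∂G₁/∂w − ∂G₃/∂u = -18*u^2 + 12*u*w + 48*u - 3
(∇×G)₃ = ∂G₂/∂u − ∂G₁/∂v = u^2 - 4*u
∇×G = (-6*w, -18*u^2 + 12*u*w + 48*u - 3, u^2 - 4*u)
At (-3, -2, 3): (-18, -417, 21).

(-18, -417, 21)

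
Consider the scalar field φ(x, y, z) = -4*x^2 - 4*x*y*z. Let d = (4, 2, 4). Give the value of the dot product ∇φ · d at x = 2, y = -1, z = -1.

∂φ/∂x = -8*x - 4*y*z
∂φ/∂y = -4*x*z
∂φ/∂z = -4*x*y
∇φ at (2, -1, -1) = (-20, 8, 8)
∇φ · d = (-20)(4) + (8)(2) + (8)(4) = -32

-32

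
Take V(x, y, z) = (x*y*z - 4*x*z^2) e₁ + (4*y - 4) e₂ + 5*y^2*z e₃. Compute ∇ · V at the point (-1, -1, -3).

-24

∂V₁/∂x = y*z - 4*z^2
∂V₂/∂y = 4
∂V₃/∂z = 5*y^2
∇·V = 5*y^2 + y*z - 4*z^2 + 4
At (-1, -1, -3): -24.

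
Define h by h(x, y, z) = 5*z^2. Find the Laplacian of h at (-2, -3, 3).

∂²h/∂x² = 0
∂²h/∂y² = 0
∂²h/∂z² = 10
∇²h = 10
At (-2, -3, 3): 10.

10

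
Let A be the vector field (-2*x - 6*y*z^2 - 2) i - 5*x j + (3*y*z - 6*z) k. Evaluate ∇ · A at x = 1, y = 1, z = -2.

∂A₁/∂x = -2
∂A₂/∂y = 0
∂A₃/∂z = 3*y - 6
∇·A = 3*y - 8
At (1, 1, -2): -5.

-5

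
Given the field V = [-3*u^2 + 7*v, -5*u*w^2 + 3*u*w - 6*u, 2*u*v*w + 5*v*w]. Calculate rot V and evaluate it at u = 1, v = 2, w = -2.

(-37, 8, -39)

(∇×V)₁ = ∂V₃/∂v − ∂V₂/∂w = 12*u*w - 3*u + 5*w
(∇×V)₂ = ∂V₁/∂w − ∂V₃/∂u = -2*v*w
(∇×V)₃ = ∂V₂/∂u − ∂V₁/∂v = -5*w^2 + 3*w - 13
∇×V = (12*u*w - 3*u + 5*w, -2*v*w, -5*w^2 + 3*w - 13)
At (1, 2, -2): (-37, 8, -39).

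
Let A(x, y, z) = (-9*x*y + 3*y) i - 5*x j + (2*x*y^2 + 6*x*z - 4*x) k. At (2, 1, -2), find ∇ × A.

(∇×A)₁ = ∂A₃/∂y − ∂A₂/∂z = 4*x*y
(∇×A)₂ = ∂A₁/∂z − ∂A₃/∂x = -2*y^2 - 6*z + 4
(∇×A)₃ = ∂A₂/∂x − ∂A₁/∂y = 9*x - 8
∇×A = (4*x*y, -2*y^2 - 6*z + 4, 9*x - 8)
At (2, 1, -2): (8, 14, 10).

(8, 14, 10)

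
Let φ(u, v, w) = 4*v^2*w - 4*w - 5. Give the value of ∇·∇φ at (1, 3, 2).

16

∂²φ/∂u² = 0
∂²φ/∂v² = 8*w
∂²φ/∂w² = 0
∇²φ = 8*w
At (1, 3, 2): 16.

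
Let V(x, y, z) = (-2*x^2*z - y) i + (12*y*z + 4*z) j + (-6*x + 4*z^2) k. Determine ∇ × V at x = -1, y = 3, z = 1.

(∇×V)₁ = ∂V₃/∂y − ∂V₂/∂z = -12*y - 4
(∇×V)₂ = ∂V₁/∂z − ∂V₃/∂x = -2*x^2 + 6
(∇×V)₃ = ∂V₂/∂x − ∂V₁/∂y = 1
∇×V = (-12*y - 4, -2*x^2 + 6, 1)
At (-1, 3, 1): (-40, 4, 1).

(-40, 4, 1)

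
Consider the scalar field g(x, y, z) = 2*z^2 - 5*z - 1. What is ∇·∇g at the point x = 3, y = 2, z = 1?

4

∂²g/∂x² = 0
∂²g/∂y² = 0
∂²g/∂z² = 4
∇²g = 4
At (3, 2, 1): 4.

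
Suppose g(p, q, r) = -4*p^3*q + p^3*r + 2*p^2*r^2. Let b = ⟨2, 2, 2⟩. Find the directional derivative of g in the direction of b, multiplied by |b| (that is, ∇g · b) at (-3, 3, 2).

∂g/∂p = -12*p^2*q + 3*p^2*r + 4*p*r^2
∂g/∂q = -4*p^3
∂g/∂r = p^3 + 4*p^2*r
∇g at (-3, 3, 2) = (-318, 108, 45)
∇g · b = (-318)(2) + (108)(2) + (45)(2) = -330

-330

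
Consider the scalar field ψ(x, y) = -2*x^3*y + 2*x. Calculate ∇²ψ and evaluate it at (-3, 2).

∂²ψ/∂x² = -12*x*y
∂²ψ/∂y² = 0
∇²ψ = -12*x*y
At (-3, 2): 72.

72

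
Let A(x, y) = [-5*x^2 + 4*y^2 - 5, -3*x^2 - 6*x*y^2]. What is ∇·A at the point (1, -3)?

∂A₁/∂x = -10*x
∂A₂/∂y = -12*x*y
∇·A = -12*x*y - 10*x
At (1, -3): 26.

26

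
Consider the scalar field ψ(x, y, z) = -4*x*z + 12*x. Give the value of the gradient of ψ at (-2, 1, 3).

(0, 0, 8)

∂ψ/∂x = -4*z + 12
∂ψ/∂y = 0
∂ψ/∂z = -4*x
∇ψ = (-4*z + 12, 0, -4*x)
At (-2, 1, 3): (0, 0, 8).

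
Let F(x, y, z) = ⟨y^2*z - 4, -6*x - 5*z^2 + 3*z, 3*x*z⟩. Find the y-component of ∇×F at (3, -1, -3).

10

(∇×F)_2 = ∂F₁/∂z − ∂F₃/∂x
= y^2 − (3*z)
= y^2 - 3*z
At (3, -1, -3): 10.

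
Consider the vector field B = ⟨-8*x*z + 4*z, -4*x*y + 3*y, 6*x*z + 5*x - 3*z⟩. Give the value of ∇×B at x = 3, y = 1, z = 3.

(∇×B)₁ = ∂B₃/∂y − ∂B₂/∂z = 0
(∇×B)₂ = ∂B₁/∂z − ∂B₃/∂x = -8*x - 6*z - 1
(∇×B)₃ = ∂B₂/∂x − ∂B₁/∂y = -4*y
∇×B = (0, -8*x - 6*z - 1, -4*y)
At (3, 1, 3): (0, -43, -4).

(0, -43, -4)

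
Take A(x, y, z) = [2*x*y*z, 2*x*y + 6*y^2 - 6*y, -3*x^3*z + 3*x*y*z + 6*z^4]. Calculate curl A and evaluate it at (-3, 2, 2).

(∇×A)₁ = ∂A₃/∂y − ∂A₂/∂z = 3*x*z
(∇×A)₂ = ∂A₁/∂z − ∂A₃/∂x = 9*x^2*z + 2*x*y - 3*y*z
(∇×A)₃ = ∂A₂/∂x − ∂A₁/∂y = -2*x*z + 2*y
∇×A = (3*x*z, 9*x^2*z + 2*x*y - 3*y*z, -2*x*z + 2*y)
At (-3, 2, 2): (-18, 138, 16).

(-18, 138, 16)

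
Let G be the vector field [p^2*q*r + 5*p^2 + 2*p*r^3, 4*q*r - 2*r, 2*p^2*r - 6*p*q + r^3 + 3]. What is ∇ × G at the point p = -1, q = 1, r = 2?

(∇×G)₁ = ∂G₃/∂q − ∂G₂/∂r = -6*p - 4*q + 2
(∇×G)₂ = ∂G₁/∂r − ∂G₃/∂p = p^2*q + 6*p*r^2 - 4*p*r + 6*q
(∇×G)₃ = ∂G₂/∂p − ∂G₁/∂q = -p^2*r
∇×G = (-6*p - 4*q + 2, p^2*q + 6*p*r^2 - 4*p*r + 6*q, -p^2*r)
At (-1, 1, 2): (4, -9, -2).

(4, -9, -2)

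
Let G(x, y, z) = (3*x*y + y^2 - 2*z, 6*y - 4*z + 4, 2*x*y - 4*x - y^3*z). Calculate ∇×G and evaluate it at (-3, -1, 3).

(-11, 4, 11)

(∇×G)₁ = ∂G₃/∂y − ∂G₂/∂z = 2*x - 3*y^2*z + 4
(∇×G)₂ = ∂G₁/∂z − ∂G₃/∂x = -2*y + 2
(∇×G)₃ = ∂G₂/∂x − ∂G₁/∂y = -3*x - 2*y
∇×G = (2*x - 3*y^2*z + 4, -2*y + 2, -3*x - 2*y)
At (-3, -1, 3): (-11, 4, 11).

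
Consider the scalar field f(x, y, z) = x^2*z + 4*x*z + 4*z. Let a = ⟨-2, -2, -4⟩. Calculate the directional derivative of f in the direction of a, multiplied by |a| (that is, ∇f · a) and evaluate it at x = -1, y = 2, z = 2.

-12

∂f/∂x = 2*x*z + 4*z
∂f/∂y = 0
∂f/∂z = x^2 + 4*x + 4
∇f at (-1, 2, 2) = (4, 0, 1)
∇f · a = (4)(-2) + (0)(-2) + (1)(-4) = -12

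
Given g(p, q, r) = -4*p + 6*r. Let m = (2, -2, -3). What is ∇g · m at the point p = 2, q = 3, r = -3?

-26

∂g/∂p = -4
∂g/∂q = 0
∂g/∂r = 6
∇g at (2, 3, -3) = (-4, 0, 6)
∇g · m = (-4)(2) + (0)(-2) + (6)(-3) = -26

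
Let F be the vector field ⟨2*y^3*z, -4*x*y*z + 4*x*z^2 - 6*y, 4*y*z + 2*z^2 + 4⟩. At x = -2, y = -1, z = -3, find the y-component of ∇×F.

-2

(∇×F)_2 = ∂F₁/∂z − ∂F₃/∂x
= 2*y^3 − (0)
= 2*y^3
At (-2, -1, -3): -2.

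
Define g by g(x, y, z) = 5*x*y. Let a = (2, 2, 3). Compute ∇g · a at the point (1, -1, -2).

0

∂g/∂x = 5*y
∂g/∂y = 5*x
∂g/∂z = 0
∇g at (1, -1, -2) = (-5, 5, 0)
∇g · a = (-5)(2) + (5)(2) + (0)(3) = 0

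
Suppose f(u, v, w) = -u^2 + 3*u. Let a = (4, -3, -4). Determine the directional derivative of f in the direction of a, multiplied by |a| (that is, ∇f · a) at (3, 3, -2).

∂f/∂u = -2*u + 3
∂f/∂v = 0
∂f/∂w = 0
∇f at (3, 3, -2) = (-3, 0, 0)
∇f · a = (-3)(4) + (0)(-3) + (0)(-4) = -12

-12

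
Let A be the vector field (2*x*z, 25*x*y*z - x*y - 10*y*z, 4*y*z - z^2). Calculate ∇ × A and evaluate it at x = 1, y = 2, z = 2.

(-22, 2, 98)

(∇×A)₁ = ∂A₃/∂y − ∂A₂/∂z = -25*x*y + 10*y + 4*z
(∇×A)₂ = ∂A₁/∂z − ∂A₃/∂x = 2*x
(∇×A)₃ = ∂A₂/∂x − ∂A₁/∂y = 25*y*z - y
∇×A = (-25*x*y + 10*y + 4*z, 2*x, 25*y*z - y)
At (1, 2, 2): (-22, 2, 98).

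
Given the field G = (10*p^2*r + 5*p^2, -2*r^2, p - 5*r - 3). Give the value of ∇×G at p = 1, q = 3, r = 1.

(∇×G)₁ = ∂G₃/∂q − ∂G₂/∂r = 4*r
(∇×G)₂ = ∂G₁/∂r − ∂G₃/∂p = 10*p^2 - 1
(∇×G)₃ = ∂G₂/∂p − ∂G₁/∂q = 0
∇×G = (4*r, 10*p^2 - 1, 0)
At (1, 3, 1): (4, 9, 0).

(4, 9, 0)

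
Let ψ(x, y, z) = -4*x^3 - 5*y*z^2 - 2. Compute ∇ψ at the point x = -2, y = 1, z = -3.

∂ψ/∂x = -12*x^2
∂ψ/∂y = -5*z^2
∂ψ/∂z = -10*y*z
∇ψ = (-12*x^2, -5*z^2, -10*y*z)
At (-2, 1, -3): (-48, -45, 30).

(-48, -45, 30)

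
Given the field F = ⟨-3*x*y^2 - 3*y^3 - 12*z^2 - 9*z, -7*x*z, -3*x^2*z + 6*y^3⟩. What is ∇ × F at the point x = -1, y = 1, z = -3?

(∇×F)₁ = ∂F₃/∂y − ∂F₂/∂z = 7*x + 18*y^2
(∇×F)₂ = ∂F₁/∂z − ∂F₃/∂x = 6*x*z - 24*z - 9
(∇×F)₃ = ∂F₂/∂x − ∂F₁/∂y = 6*x*y + 9*y^2 - 7*z
∇×F = (7*x + 18*y^2, 6*x*z - 24*z - 9, 6*x*y + 9*y^2 - 7*z)
At (-1, 1, -3): (11, 81, 24).

(11, 81, 24)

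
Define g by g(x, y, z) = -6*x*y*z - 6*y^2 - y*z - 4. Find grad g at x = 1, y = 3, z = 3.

∂g/∂x = -6*y*z
∂g/∂y = -6*x*z - 12*y - z
∂g/∂z = -6*x*y - y
∇g = (-6*y*z, -6*x*z - 12*y - z, -6*x*y - y)
At (1, 3, 3): (-54, -57, -21).

(-54, -57, -21)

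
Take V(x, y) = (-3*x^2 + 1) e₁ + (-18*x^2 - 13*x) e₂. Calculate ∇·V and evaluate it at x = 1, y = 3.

-6

∂V₁/∂x = -6*x
∂V₂/∂y = 0
∇·V = -6*x
At (1, 3): -6.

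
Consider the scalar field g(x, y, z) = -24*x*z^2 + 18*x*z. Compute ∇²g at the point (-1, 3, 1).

48

∂²g/∂x² = 0
∂²g/∂y² = 0
∂²g/∂z² = -48*x
∇²g = -48*x
At (-1, 3, 1): 48.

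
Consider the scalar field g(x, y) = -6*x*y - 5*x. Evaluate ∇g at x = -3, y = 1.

(-11, 18)

∂g/∂x = -6*y - 5
∂g/∂y = -6*x
∇g = (-6*y - 5, -6*x)
At (-3, 1): (-11, 18).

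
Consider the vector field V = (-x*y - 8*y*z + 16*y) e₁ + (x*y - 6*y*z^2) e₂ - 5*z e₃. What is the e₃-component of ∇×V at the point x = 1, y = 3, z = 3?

12

(∇×V)_3 = ∂V₂/∂x − ∂V₁/∂y
= y − (-x - 8*z + 16)
= x + y + 8*z - 16
At (1, 3, 3): 12.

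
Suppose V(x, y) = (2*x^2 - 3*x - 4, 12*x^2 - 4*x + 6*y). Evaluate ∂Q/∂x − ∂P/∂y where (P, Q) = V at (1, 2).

20

∂V₂/∂x = 24*x - 4
∂V₁/∂y = 0
Scalar curl = 24*x - 4
At (1, 2): 20.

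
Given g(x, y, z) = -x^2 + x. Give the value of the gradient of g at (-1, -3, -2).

∂g/∂x = -2*x + 1
∂g/∂y = 0
∂g/∂z = 0
∇g = (-2*x + 1, 0, 0)
At (-1, -3, -2): (3, 0, 0).

(3, 0, 0)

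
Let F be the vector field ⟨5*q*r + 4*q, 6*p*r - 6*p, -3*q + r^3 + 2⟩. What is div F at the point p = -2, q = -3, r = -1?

∂F₁/∂p = 0
∂F₂/∂q = 0
∂F₃/∂r = 3*r^2
∇·F = 3*r^2
At (-2, -3, -1): 3.

3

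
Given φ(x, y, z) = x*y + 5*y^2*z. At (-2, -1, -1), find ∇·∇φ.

-10

∂²φ/∂x² = 0
∂²φ/∂y² = 10*z
∂²φ/∂z² = 0
∇²φ = 10*z
At (-2, -1, -1): -10.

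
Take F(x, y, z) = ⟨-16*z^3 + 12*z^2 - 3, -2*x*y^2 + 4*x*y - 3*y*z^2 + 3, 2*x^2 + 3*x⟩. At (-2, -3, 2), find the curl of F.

(∇×F)₁ = ∂F₃/∂y − ∂F₂/∂z = 6*y*z
(∇×F)₂ = ∂F₁/∂z − ∂F₃/∂x = -4*x - 48*z^2 + 24*z - 3
(∇×F)₃ = ∂F₂/∂x − ∂F₁/∂y = -2*y^2 + 4*y
∇×F = (6*y*z, -4*x - 48*z^2 + 24*z - 3, -2*y^2 + 4*y)
At (-2, -3, 2): (-36, -139, -30).

(-36, -139, -30)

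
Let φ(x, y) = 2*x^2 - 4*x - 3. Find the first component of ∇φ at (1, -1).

0

(∇φ)_1 = ∂φ/∂x = 4*x - 4
At (1, -1): 0.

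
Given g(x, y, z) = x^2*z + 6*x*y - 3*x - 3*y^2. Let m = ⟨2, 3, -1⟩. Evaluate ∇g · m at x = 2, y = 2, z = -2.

∂g/∂x = 2*x*z + 6*y - 3
∂g/∂y = 6*x - 6*y
∂g/∂z = x^2
∇g at (2, 2, -2) = (1, 0, 4)
∇g · m = (1)(2) + (0)(3) + (4)(-1) = -2

-2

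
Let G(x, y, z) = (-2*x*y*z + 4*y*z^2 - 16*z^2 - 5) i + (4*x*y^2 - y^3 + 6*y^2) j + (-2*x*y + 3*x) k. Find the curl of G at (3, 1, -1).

(-6, 17, -6)

(∇×G)₁ = ∂G₃/∂y − ∂G₂/∂z = -2*x
(∇×G)₂ = ∂G₁/∂z − ∂G₃/∂x = -2*x*y + 8*y*z + 2*y - 32*z - 3
(∇×G)₃ = ∂G₂/∂x − ∂G₁/∂y = 2*x*z + 4*y^2 - 4*z^2
∇×G = (-2*x, -2*x*y + 8*y*z + 2*y - 32*z - 3, 2*x*z + 4*y^2 - 4*z^2)
At (3, 1, -1): (-6, 17, -6).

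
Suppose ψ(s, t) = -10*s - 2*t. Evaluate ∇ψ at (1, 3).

(-10, -2)

∂ψ/∂s = -10
∂ψ/∂t = -2
∇ψ = (-10, -2)
At (1, 3): (-10, -2).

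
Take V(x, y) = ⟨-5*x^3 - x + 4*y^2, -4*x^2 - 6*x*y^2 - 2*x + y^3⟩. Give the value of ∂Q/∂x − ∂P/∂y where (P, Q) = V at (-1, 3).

∂V₂/∂x = -8*x - 6*y^2 - 2
∂V₁/∂y = 8*y
Scalar curl = -8*x - 6*y^2 - 8*y - 2
At (-1, 3): -72.

-72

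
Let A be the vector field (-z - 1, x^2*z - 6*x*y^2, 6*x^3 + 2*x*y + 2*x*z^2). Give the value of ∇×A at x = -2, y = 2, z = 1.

(-8, -79, -28)

(∇×A)₁ = ∂A₃/∂y − ∂A₂/∂z = -x^2 + 2*x
(∇×A)₂ = ∂A₁/∂z − ∂A₃/∂x = -18*x^2 - 2*y - 2*z^2 - 1
(∇×A)₃ = ∂A₂/∂x − ∂A₁/∂y = 2*x*z - 6*y^2
∇×A = (-x^2 + 2*x, -18*x^2 - 2*y - 2*z^2 - 1, 2*x*z - 6*y^2)
At (-2, 2, 1): (-8, -79, -28).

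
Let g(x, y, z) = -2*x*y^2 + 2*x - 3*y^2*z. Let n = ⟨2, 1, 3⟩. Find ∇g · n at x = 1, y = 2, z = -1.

-44

∂g/∂x = -2*y^2 + 2
∂g/∂y = -4*x*y - 6*y*z
∂g/∂z = -3*y^2
∇g at (1, 2, -1) = (-6, 4, -12)
∇g · n = (-6)(2) + (4)(1) + (-12)(3) = -44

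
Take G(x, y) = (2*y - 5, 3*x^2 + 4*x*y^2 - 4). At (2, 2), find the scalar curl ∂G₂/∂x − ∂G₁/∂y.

26

∂G₂/∂x = 6*x + 4*y^2
∂G₁/∂y = 2
Scalar curl = 6*x + 4*y^2 - 2
At (2, 2): 26.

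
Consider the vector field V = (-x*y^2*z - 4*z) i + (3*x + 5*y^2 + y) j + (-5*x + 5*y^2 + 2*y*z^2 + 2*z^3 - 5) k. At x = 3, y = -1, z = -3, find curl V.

(∇×V)₁ = ∂V₃/∂y − ∂V₂/∂z = 10*y + 2*z^2
(∇×V)₂ = ∂V₁/∂z − ∂V₃/∂x = -x*y^2 + 1
(∇×V)₃ = ∂V₂/∂x − ∂V₁/∂y = 2*x*y*z + 3
∇×V = (10*y + 2*z^2, -x*y^2 + 1, 2*x*y*z + 3)
At (3, -1, -3): (8, -2, 21).

(8, -2, 21)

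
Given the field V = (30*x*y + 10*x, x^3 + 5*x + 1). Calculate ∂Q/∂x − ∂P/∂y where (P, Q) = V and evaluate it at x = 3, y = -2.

∂V₂/∂x = 3*x^2 + 5
∂V₁/∂y = 30*x
Scalar curl = 3*x^2 - 30*x + 5
At (3, -2): -58.

-58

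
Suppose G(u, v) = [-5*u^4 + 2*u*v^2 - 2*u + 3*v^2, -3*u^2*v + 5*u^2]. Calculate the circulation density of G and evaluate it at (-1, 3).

2

∂G₂/∂u = -6*u*v + 10*u
∂G₁/∂v = 4*u*v + 6*v
Scalar curl = -10*u*v + 10*u - 6*v
At (-1, 3): 2.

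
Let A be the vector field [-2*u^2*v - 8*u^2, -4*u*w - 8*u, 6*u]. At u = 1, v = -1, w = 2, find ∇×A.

(4, -6, -14)

(∇×A)₁ = ∂A₃/∂v − ∂A₂/∂w = 4*u
(∇×A)₂ = ∂A₁/∂w − ∂A₃/∂u = -6
(∇×A)₃ = ∂A₂/∂u − ∂A₁/∂v = 2*u^2 - 4*w - 8
∇×A = (4*u, -6, 2*u^2 - 4*w - 8)
At (1, -1, 2): (4, -6, -14).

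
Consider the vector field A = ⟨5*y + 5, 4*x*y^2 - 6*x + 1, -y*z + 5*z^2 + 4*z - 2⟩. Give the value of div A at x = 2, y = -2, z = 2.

∂A₁/∂x = 0
∂A₂/∂y = 8*x*y
∂A₃/∂z = -y + 10*z + 4
∇·A = 8*x*y - y + 10*z + 4
At (2, -2, 2): -6.

-6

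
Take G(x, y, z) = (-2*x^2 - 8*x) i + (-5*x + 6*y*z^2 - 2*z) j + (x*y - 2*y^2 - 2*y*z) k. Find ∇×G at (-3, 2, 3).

(-87, -2, -5)

(∇×G)₁ = ∂G₃/∂y − ∂G₂/∂z = x - 12*y*z - 4*y - 2*z + 2
(∇×G)₂ = ∂G₁/∂z − ∂G₃/∂x = -y
(∇×G)₃ = ∂G₂/∂x − ∂G₁/∂y = -5
∇×G = (x - 12*y*z - 4*y - 2*z + 2, -y, -5)
At (-3, 2, 3): (-87, -2, -5).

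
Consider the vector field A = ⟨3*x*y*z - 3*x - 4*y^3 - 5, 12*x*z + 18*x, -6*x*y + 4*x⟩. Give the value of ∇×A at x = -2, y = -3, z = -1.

(36, -4, 108)

(∇×A)₁ = ∂A₃/∂y − ∂A₂/∂z = -18*x
(∇×A)₂ = ∂A₁/∂z − ∂A₃/∂x = 3*x*y + 6*y - 4
(∇×A)₃ = ∂A₂/∂x − ∂A₁/∂y = -3*x*z + 12*y^2 + 12*z + 18
∇×A = (-18*x, 3*x*y + 6*y - 4, -3*x*z + 12*y^2 + 12*z + 18)
At (-2, -3, -1): (36, -4, 108).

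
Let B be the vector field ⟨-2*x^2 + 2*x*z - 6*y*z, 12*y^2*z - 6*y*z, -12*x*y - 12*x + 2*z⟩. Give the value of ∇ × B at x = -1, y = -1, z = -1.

(∇×B)₁ = ∂B₃/∂y − ∂B₂/∂z = -12*x - 12*y^2 + 6*y
(∇×B)₂ = ∂B₁/∂z − ∂B₃/∂x = 2*x + 6*y + 12
(∇×B)₃ = ∂B₂/∂x − ∂B₁/∂y = 6*z
∇×B = (-12*x - 12*y^2 + 6*y, 2*x + 6*y + 12, 6*z)
At (-1, -1, -1): (-6, 4, -6).

(-6, 4, -6)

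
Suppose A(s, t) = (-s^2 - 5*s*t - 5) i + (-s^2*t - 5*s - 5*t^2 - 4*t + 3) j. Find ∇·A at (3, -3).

∂A₁/∂s = -2*s - 5*t
∂A₂/∂t = -s^2 - 10*t - 4
∇·A = -s^2 - 2*s - 15*t - 4
At (3, -3): 26.

26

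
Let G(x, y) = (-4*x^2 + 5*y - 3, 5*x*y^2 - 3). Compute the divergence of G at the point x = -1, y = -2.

∂G₁/∂x = -8*x
∂G₂/∂y = 10*x*y
∇·G = 10*x*y - 8*x
At (-1, -2): 28.

28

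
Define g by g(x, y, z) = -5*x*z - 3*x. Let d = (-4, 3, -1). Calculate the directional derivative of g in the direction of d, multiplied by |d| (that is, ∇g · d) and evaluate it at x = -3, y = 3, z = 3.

∂g/∂x = -5*z - 3
∂g/∂y = 0
∂g/∂z = -5*x
∇g at (-3, 3, 3) = (-18, 0, 15)
∇g · d = (-18)(-4) + (0)(3) + (15)(-1) = 57

57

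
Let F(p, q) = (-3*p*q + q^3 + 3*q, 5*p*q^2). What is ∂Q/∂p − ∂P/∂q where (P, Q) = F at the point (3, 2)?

14

∂F₂/∂p = 5*q^2
∂F₁/∂q = -3*p + 3*q^2 + 3
Scalar curl = 3*p + 2*q^2 - 3
At (3, 2): 14.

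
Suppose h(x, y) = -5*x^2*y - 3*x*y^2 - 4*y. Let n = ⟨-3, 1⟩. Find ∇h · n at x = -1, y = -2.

∂h/∂x = -10*x*y - 3*y^2
∂h/∂y = -5*x^2 - 6*x*y - 4
∇h at (-1, -2) = (-32, -21)
∇h · n = (-32)(-3) + (-21)(1) = 75

75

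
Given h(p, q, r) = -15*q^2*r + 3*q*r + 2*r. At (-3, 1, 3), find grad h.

∂h/∂p = 0
∂h/∂q = -30*q*r + 3*r
∂h/∂r = -15*q^2 + 3*q + 2
∇h = (0, -30*q*r + 3*r, -15*q^2 + 3*q + 2)
At (-3, 1, 3): (0, -81, -10).

(0, -81, -10)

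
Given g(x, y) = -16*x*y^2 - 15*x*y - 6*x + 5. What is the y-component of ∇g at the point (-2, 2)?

(∇g)_2 = ∂g/∂y = -32*x*y - 15*x
At (-2, 2): 158.

158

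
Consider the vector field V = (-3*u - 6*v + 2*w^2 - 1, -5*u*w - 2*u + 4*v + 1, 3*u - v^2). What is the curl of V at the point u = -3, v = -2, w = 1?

(-11, 1, -1)

(∇×V)₁ = ∂V₃/∂v − ∂V₂/∂w = 5*u - 2*v
(∇×V)₂ = ∂V₁/∂w − ∂V₃/∂u = 4*w - 3
(∇×V)₃ = ∂V₂/∂u − ∂V₁/∂v = -5*w + 4
∇×V = (5*u - 2*v, 4*w - 3, -5*w + 4)
At (-3, -2, 1): (-11, 1, -1).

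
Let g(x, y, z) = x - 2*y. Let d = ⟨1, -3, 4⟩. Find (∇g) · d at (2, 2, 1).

7

∂g/∂x = 1
∂g/∂y = -2
∂g/∂z = 0
∇g at (2, 2, 1) = (1, -2, 0)
∇g · d = (1)(1) + (-2)(-3) + (0)(4) = 7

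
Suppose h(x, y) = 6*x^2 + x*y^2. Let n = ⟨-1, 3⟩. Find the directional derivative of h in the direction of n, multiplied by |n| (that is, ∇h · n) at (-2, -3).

51

∂h/∂x = 12*x + y^2
∂h/∂y = 2*x*y
∇h at (-2, -3) = (-15, 12)
∇h · n = (-15)(-1) + (12)(3) = 51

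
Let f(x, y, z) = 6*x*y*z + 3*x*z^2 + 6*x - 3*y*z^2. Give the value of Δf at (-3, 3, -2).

∂²f/∂x² = 0
∂²f/∂y² = 0
∂²f/∂z² = 6*(x - y)
∇²f = 6*x - 6*y
At (-3, 3, -2): -36.

-36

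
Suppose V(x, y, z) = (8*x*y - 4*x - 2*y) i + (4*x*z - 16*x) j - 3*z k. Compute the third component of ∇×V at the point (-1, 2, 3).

6

(∇×V)_3 = ∂V₂/∂x − ∂V₁/∂y
= 4*z - 16 − (8*x - 2)
= -8*x + 4*z - 14
At (-1, 2, 3): 6.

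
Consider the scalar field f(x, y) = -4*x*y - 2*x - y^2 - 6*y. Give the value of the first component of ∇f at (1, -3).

10

(∇f)_1 = ∂f/∂x = -4*y - 2
At (1, -3): 10.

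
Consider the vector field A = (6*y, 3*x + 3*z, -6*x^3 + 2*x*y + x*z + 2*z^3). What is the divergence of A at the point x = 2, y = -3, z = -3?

∂A₁/∂x = 0
∂A₂/∂y = 0
∂A₃/∂z = x + 6*z^2
∇·A = x + 6*z^2
At (2, -3, -3): 56.

56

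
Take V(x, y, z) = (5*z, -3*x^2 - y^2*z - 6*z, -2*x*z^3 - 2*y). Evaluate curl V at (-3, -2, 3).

(∇×V)₁ = ∂V₃/∂y − ∂V₂/∂z = y^2 + 4
(∇×V)₂ = ∂V₁/∂z − ∂V₃/∂x = 2*z^3 + 5
(∇×V)₃ = ∂V₂/∂x − ∂V₁/∂y = -6*x
∇×V = (y^2 + 4, 2*z^3 + 5, -6*x)
At (-3, -2, 3): (8, 59, 18).

(8, 59, 18)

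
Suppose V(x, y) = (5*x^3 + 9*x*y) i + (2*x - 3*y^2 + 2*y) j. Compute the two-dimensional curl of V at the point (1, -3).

∂V₂/∂x = 2
∂V₁/∂y = 9*x
Scalar curl = -9*x + 2
At (1, -3): -7.

-7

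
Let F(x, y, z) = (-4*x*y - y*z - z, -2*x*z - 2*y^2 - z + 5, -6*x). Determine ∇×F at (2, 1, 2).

(∇×F)₁ = ∂F₃/∂y − ∂F₂/∂z = 2*x + 1
(∇×F)₂ = ∂F₁/∂z − ∂F₃/∂x = -y + 5
(∇×F)₃ = ∂F₂/∂x − ∂F₁/∂y = 4*x - z
∇×F = (2*x + 1, -y + 5, 4*x - z)
At (2, 1, 2): (5, 4, 6).

(5, 4, 6)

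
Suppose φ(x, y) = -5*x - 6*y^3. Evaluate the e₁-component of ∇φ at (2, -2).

(∇φ)_1 = ∂φ/∂x = -5
At (2, -2): -5.

-5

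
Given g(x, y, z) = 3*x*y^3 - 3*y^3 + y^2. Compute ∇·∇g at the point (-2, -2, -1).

∂²g/∂x² = 0
∂²g/∂y² = 2*(9*x*y - 9*y + 1)
∂²g/∂z² = 0
∇²g = 18*x*y - 18*y + 2
At (-2, -2, -1): 110.

110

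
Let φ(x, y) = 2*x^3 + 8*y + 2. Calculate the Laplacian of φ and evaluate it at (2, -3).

∂²φ/∂x² = 12*x
∂²φ/∂y² = 0
∇²φ = 12*x
At (2, -3): 24.

24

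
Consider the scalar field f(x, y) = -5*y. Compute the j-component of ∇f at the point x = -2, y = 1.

(∇f)_2 = ∂f/∂y = -5
At (-2, 1): -5.

-5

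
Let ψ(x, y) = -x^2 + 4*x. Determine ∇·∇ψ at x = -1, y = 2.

∂²ψ/∂x² = -2
∂²ψ/∂y² = 0
∇²ψ = -2
At (-1, 2): -2.

-2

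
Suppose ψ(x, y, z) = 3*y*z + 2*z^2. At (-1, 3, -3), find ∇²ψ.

4

∂²ψ/∂x² = 0
∂²ψ/∂y² = 0
∂²ψ/∂z² = 4
∇²ψ = 4
At (-1, 3, -3): 4.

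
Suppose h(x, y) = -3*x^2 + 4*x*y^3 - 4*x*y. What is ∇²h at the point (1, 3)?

∂²h/∂x² = -6
∂²h/∂y² = 24*x*y
∇²h = 24*x*y - 6
At (1, 3): 66.

66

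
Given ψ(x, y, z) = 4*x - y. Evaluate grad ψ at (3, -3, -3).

∂ψ/∂x = 4
∂ψ/∂y = -1
∂ψ/∂z = 0
∇ψ = (4, -1, 0)
At (3, -3, -3): (4, -1, 0).

(4, -1, 0)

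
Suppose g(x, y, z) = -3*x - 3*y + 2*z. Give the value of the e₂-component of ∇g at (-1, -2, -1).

-3

(∇g)_2 = ∂g/∂y = -3
At (-1, -2, -1): -3.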